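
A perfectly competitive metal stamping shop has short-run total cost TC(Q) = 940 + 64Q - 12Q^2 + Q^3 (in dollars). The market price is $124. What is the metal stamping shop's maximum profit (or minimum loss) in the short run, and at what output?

AVC = 64 - 12Q + Q^2 has its minimum $28 at Q = 6; price $124 clears that bar, so the firm operates.
With MC = 64 - 24Q + 3Q^2, P = MC on the upward-sloping part at Q* = 10.
TR = 124·10 = 1240. TC = 940 + 440 = 1380. Profit = 1240 − 1380 = -$140.
By producing, the firm covers all variable cost plus $800 of fixed cost; shutting down would lose the full $940.

Profit = -$140 at Q = 10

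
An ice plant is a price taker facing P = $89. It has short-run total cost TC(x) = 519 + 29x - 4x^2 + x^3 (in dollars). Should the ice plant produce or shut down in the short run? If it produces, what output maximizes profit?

Produce at x = 6

Variable cost is VC = 29x - 4x^2 + x^3, so AVC = VC/x = 29 - 4x + x^2 and MC = dTC/dx = 29 - 8x + 3x^2.
AVC is minimized where dAVC/dx = -4 + 2x = 0, at x = 2; min AVC = 29 - 4·2 + 2^2 = $25.
Since P = $89 ≥ min AVC = $25, price covers variable cost and the firm should produce.
Set P = MC: 89 = 29 - 8x + 3x^2 → -60 - 8x + 3x^2 = 0. The roots are x = -10/3 and x = 6; the profit-maximizing output is on the rising part of MC, so x* = 6.
Check: AVC at x = 6 is $41 ≤ P, so revenue covers variable cost.
Profit = P·x − TC = 89·6 − 765 = -$231, a loss, but smaller than the $519 fixed cost the firm would lose by shutting down.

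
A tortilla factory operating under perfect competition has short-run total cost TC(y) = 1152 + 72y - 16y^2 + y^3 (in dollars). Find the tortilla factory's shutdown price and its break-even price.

Shutdown price = min AVC. AVC = 72 - 16y + y^2, with vertex at y = 8 and minimum $8.
ATC = 1152/y + 72 - 16y + y^2. Setting dATC/dy = −1152/y^2 − 16 + 2y = 0 gives y = 12 (since 2·12^3 − 16·12^2 = 1152).
min ATC = 1152/12 + 72 − 16·12 + 12^2 = $120. That is the break-even price.
For $8 ≤ P < $120 the firm produces at a loss; below $8 it shuts down.

Shutdown price = $8; break-even price = $120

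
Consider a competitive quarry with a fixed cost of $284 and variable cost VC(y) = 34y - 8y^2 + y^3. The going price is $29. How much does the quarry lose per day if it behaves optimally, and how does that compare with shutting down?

Profit = -$234 at y = 5

AVC = 34 - 8y + y^2; min AVC = $18 at y = 4. Since P = $29 ≥ min AVC, the firm produces.
With MC = 34 - 16y + 3y^2, P = MC on the upward-sloping part at y* = 5.
TR = 29·5 = 145. TC = 284 + 95 = 379. Profit = 145 − 379 = -$234.
That loss of $234 beats the $284 the firm would lose by shutting down; producing recovers $50 of fixed cost.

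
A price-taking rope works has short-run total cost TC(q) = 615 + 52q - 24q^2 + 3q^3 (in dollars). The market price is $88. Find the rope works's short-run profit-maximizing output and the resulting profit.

Profit = -$183 at q = 6

AVC = 52 - 24q + 3q^2; min AVC = $4 at q = 4. Since P = $88 ≥ min AVC, the firm produces.
MC = 52 - 48q + 9q^2. Setting P = MC and taking the root on the rising branch gives q* = 6.
TR = 88·6 = 528. TC = 615 + 96 = 711. Profit = 528 − 711 = -$183.
Shutting down would mean losing the fixed cost of $615, so operating at a loss of $183 is better by $432.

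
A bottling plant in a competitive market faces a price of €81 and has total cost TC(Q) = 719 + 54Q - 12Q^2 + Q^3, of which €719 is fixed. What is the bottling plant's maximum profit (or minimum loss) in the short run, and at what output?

Profit = -€233 at Q = 9

AVC = 54 - 12Q + Q^2 has its minimum €18 at Q = 6; price €81 clears that bar, so the firm operates.
MC = 54 - 24Q + 3Q^2. Setting P = MC and taking the root on the rising branch gives Q* = 9.
TR = 81·9 = 729. TC = 719 + 243 = 962. Profit = 729 − 962 = -€233.
That loss of €233 beats the €719 the firm would lose by shutting down; producing recovers €486 of fixed cost.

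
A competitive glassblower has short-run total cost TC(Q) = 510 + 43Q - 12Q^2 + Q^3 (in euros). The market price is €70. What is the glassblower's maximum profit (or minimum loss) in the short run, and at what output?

Profit = -€24 at Q = 9

AVC = 43 - 12Q + Q^2; min AVC = €7 at Q = 6. Since P = €70 ≥ min AVC, the firm produces.
With MC = 43 - 24Q + 3Q^2, P = MC on the upward-sloping part at Q* = 9.
TR = 70·9 = 630. TC = 510 + 144 = 654. Profit = 630 − 654 = -€24.
By producing, the firm covers all variable cost plus €486 of fixed cost; shutting down would lose the full €510.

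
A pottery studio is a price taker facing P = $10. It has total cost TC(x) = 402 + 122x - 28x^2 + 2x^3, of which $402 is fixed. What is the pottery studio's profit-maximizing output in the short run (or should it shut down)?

Strip out fixed cost: VC = 122x - 28x^2 + 2x^3. Then AVC = 122 - 28x + 2x^2 and MC = 122 - 56x + 6x^2.
AVC is minimized where dAVC/dx = -28 + 4x = 0, at x = 7; min AVC = 122 - 28·7 + 2·7^2 = $24.
Since P = $10 < min AVC = $24, price fails to cover variable cost at any output.
Best response: produce nothing and absorb the $402 fixed cost.

Shut down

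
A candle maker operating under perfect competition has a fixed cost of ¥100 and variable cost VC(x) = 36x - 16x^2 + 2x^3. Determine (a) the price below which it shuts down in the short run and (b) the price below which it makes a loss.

Shutdown price = ¥4; break-even price = ¥26

Shutdown price = min AVC. AVC = 36 - 16x + 2x^2, with vertex at x = 4 and minimum ¥4.
ATC = 100/x + 36 - 16x + 2x^2. Setting dATC/dx = −100/x^2 − 16 + 4x = 0 gives x = 5 (since 4·5^3 − 16·5^2 = 100).
min ATC = 100/5 + 36 − 16·5 + 2·5^2 = ¥26. That is the break-even price.
For ¥4 ≤ P < ¥26 the firm produces at a loss; below ¥4 it shuts down.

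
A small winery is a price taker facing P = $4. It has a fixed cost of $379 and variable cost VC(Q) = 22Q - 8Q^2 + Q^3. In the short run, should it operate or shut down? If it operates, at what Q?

Strip out fixed cost: VC = 22Q - 8Q^2 + Q^3. Then AVC = 22 - 8Q + Q^2 and MC = 22 - 16Q + 3Q^2.
AVC is minimized where dAVC/dQ = -8 + 2Q = 0, at Q = 4; min AVC = 22 - 8·4 + 4^2 = $6.
P = $4 lies below min AVC = $6; no output level covers variable cost.
The firm minimizes its loss by shutting down and losing only its fixed cost of $379.

Shut down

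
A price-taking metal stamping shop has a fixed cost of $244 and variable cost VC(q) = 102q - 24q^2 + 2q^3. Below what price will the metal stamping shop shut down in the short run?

$30 per unit

Short-run supply begins at min AVC. From VC = 102q - 24q^2 + 2q^3, AVC = 102 - 24q + 2q^2.
At the minimum of AVC, MC = AVC. MC = 102 - 48q + 6q^2; setting MC = AVC gives 4q^2 - 24q = 0, so q = 6. min AVC = 30.
The firm shuts down for any P below $30.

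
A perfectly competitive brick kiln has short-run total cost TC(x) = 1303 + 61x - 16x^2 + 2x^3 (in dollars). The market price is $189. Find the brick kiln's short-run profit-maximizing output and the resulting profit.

Profit = -$279 at x = 8

AVC = 61 - 16x + 2x^2 has its minimum $29 at x = 4; price $189 clears that bar, so the firm operates.
With MC = 61 - 32x + 6x^2, P = MC on the upward-sloping part at x* = 8.
TR = 189·8 = 1512. TC = 1303 + 488 = 1791. Profit = 1512 − 1791 = -$279.
Shutting down would mean losing the fixed cost of $1303, so operating at a loss of $279 is better by $1024.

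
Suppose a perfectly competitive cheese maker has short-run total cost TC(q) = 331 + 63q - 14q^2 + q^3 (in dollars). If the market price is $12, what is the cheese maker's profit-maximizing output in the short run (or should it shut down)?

Variable cost is VC = 63q - 14q^2 + q^3, so AVC = VC/q = 63 - 14q + q^2 and MC = dTC/dq = 63 - 28q + 3q^2.
The AVC parabola has its vertex at q = 14/2 = 7, where AVC = 63 - 14·7 + 7^2 = $14.
P = $12 lies below min AVC = $14; no output level covers variable cost.
Shutting down limits the loss to fixed cost, $331.

Shut down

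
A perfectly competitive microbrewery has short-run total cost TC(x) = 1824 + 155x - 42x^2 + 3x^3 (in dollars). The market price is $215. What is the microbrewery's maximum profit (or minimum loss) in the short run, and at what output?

Profit = -$24 at x = 10

AVC = 155 - 42x + 3x^2 has its minimum $8 at x = 7; price $215 clears that bar, so the firm operates.
With MC = 155 - 84x + 9x^2, P = MC on the upward-sloping part at x* = 10.
TR = 215·10 = 2150. TC = 1824 + 350 = 2174. Profit = 2150 − 2174 = -$24.
That loss of $24 beats the $1824 the firm would lose by shutting down; producing recovers $1800 of fixed cost.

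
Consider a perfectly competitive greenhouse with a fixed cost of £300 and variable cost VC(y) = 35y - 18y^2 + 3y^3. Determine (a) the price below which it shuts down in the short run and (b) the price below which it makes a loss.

Shutdown price = min AVC. AVC = 35 - 18y + 3y^2, with vertex at y = 3 and minimum £8.
ATC = 300/y + 35 - 18y + 3y^2. Setting dATC/dy = −300/y^2 − 18 + 6y = 0 gives y = 5 (since 6·5^3 − 18·5^2 = 300).
min ATC = 300/5 + 35 − 18·5 + 3·5^2 = £80. That is the break-even price.
Between these two prices the firm operates at a loss; above £80 it earns a profit.

Shutdown price = £8; break-even price = £80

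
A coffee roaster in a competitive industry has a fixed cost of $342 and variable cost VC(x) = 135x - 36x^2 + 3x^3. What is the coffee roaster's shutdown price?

The shutdown price is the minimum of AVC. VC = 135x - 36x^2 + 3x^3, so AVC = 135 - 36x + 3x^2.
dAVC/dx = -36 + 6x = 0 gives x = 6. min AVC = 135 - 36·6 + 3·6^2 = 27.
So the shutdown price is $27.

$27 per unit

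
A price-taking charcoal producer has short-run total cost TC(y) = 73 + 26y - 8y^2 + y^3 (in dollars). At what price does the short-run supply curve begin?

$10 per unit

Short-run supply begins at min AVC. From VC = 26y - 8y^2 + y^3, AVC = 26 - 8y + y^2.
dAVC/dy = -8 + 2y = 0 gives y = 4. min AVC = 26 - 8·4 + 4^2 = 10.
For P < $10 the firm produces nothing.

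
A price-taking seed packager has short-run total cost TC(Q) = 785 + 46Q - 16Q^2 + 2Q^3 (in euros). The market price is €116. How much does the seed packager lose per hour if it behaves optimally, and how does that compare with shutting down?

Profit = -€197 at Q = 7

AVC = 46 - 16Q + 2Q^2 has its minimum €14 at Q = 4; price €116 clears that bar, so the firm operates.
With MC = 46 - 32Q + 6Q^2, P = MC on the upward-sloping part at Q* = 7.
TR = 116·7 = 812. TC = 785 + 224 = 1009. Profit = 812 − 1009 = -€197.
That loss of €197 beats the €785 the firm would lose by shutting down; producing recovers €588 of fixed cost.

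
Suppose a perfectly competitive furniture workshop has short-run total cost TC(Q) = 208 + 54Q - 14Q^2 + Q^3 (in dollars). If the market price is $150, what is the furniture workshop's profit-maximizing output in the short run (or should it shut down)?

From TC, MC = TC'(Q) = 54 - 28Q + 3Q^2 and AVC = VC/Q = 54 - 14Q + Q^2.
The AVC parabola has its vertex at Q = 14/2 = 7, where AVC = 54 - 14·7 + 7^2 = $5.
P = $150 exceeds min AVC = $5, so the firm stays open.
Solving P = MC: -96 - 28Q + 3Q^2 = 0 ⇒ Q = -8/3 or 12. On the upward-sloping branch, Q* = 12.
Check: AVC at Q = 12 is $30 ≤ P, so revenue covers variable cost.
Profit = P·Q − TC = 150·12 − 568 = $1232.

Produce at Q = 12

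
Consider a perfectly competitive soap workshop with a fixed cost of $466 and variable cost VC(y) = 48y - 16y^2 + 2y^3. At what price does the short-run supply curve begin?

The firm shuts down when price falls below the minimum of average variable cost. AVC = VC/y = 48 - 16y + 2y^2.
At the minimum of AVC, MC = AVC. MC = 48 - 32y + 6y^2; setting MC = AVC gives 4y^2 - 16y = 0, so y = 4. min AVC = 16.
So the shutdown price is $16.

$16 per unit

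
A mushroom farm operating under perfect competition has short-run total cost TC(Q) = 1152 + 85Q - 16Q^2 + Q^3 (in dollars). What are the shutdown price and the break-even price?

AVC = 85 - 16Q + Q^2; minimized at Q = 8, giving min AVC = $21. That is the shutdown price.
ATC = 1152/Q + 85 - 16Q + Q^2. Setting dATC/dQ = −1152/Q^2 − 16 + 2Q = 0 gives Q = 12 (since 2·12^3 − 16·12^2 = 1152).
min ATC = 1152/12 + 85 − 16·12 + 12^2 = $133. That is the break-even price.
For $21 ≤ P < $133 the firm produces at a loss; below $21 it shuts down.

Shutdown price = $21; break-even price = $133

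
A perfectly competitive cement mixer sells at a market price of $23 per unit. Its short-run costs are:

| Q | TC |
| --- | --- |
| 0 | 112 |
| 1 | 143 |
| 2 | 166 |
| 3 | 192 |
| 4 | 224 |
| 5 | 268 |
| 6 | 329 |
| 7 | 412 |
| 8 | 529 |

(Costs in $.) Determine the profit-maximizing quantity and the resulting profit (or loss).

Q = 0 (shut down); profit = -$112

Tabulate TR − TC: Q=0: -112; Q=1: -120; Q=2: -120; Q=3: -123; Q=4: -132; Q=5: -153; Q=6: -191; Q=7: -251; Q=8: -345.
Profit is highest at Q = 0. Equivalently, the lowest AVC in the table is 80/3 ≈ $26.67 at Q = 3, and P = $23 falls below it — price never covers variable cost, so the firm shuts down and loses only its fixed cost.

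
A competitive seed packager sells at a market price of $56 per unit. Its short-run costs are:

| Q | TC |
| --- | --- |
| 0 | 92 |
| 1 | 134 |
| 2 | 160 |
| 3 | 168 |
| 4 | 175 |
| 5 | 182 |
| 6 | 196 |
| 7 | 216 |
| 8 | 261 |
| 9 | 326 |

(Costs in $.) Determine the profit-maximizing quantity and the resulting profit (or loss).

Q = 8; profit = $187

Profit at each row (π = 56Q − TC): Q=0: -92; Q=1: -78; Q=2: -48; Q=3: 0; Q=4: 49; Q=5: 98; Q=6: 140; Q=7: 176; Q=8: 187; Q=9: 178.
Profit is maximized at Q = 8. AVC there is 169/8 = $21.12 ≤ P, so producing beats shutting down (which would give -$92).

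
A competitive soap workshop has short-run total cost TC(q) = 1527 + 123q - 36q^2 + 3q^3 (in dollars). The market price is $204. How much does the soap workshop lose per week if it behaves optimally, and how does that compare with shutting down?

Profit = -$69 at q = 9

AVC = 123 - 36q + 3q^2 has its minimum $15 at q = 6; price $204 clears that bar, so the firm operates.
With MC = 123 - 72q + 9q^2, P = MC on the upward-sloping part at q* = 9.
TR = 204·9 = 1836. TC = 1527 + 378 = 1905. Profit = 1836 − 1905 = -$69.
That loss of $69 beats the $1527 the firm would lose by shutting down; producing recovers $1458 of fixed cost.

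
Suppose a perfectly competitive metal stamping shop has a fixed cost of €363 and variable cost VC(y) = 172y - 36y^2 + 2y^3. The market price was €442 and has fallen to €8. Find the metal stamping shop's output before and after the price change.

Output falls from 15 to 0 (the firm shuts down)

MC = 172 - 72y + 6y^2; the shutdown threshold is min AVC = €10 (at y = 9).
With P = €442 above the shutdown price, P = MC gives y = 15.
At P = €8 < min AVC = €10, price no longer covers variable cost at any output, so the firm shuts down: y = 0.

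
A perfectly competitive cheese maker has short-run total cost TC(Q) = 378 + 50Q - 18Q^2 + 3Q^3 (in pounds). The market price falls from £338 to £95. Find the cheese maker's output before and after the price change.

Output falls from 8 to 5

MC = 50 - 36Q + 9Q^2; the shutdown threshold is min AVC = £23 (at Q = 3).
At P = £338 ≥ min AVC, set P = MC on the rising branch: Q = 8.
At P = £95 ≥ min AVC, set P = MC: Q = 5. The firm stays open but cuts output.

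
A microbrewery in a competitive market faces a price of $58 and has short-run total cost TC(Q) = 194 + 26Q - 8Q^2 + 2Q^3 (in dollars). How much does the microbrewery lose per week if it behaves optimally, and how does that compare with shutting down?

AVC = 26 - 8Q + 2Q^2 has its minimum $18 at Q = 2; price $58 clears that bar, so the firm operates.
With MC = 26 - 16Q + 6Q^2, P = MC on the upward-sloping part at Q* = 4.
TR = 58·4 = 232. TC = 194 + 104 = 298. Profit = 232 − 298 = -$66.
By producing, the firm covers all variable cost plus $128 of fixed cost; shutting down would lose the full $194.

Profit = -$66 at Q = 4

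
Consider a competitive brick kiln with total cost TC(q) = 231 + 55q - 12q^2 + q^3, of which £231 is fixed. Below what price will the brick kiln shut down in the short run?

£19 per unit

The shutdown price is the minimum of AVC. VC = 55q - 12q^2 + q^3, so AVC = 55 - 12q + q^2.
At the minimum of AVC, MC = AVC. MC = 55 - 24q + 3q^2; setting MC = AVC gives 2q^2 - 12q = 0, so q = 6. min AVC = 19.
The firm shuts down for any P below £19.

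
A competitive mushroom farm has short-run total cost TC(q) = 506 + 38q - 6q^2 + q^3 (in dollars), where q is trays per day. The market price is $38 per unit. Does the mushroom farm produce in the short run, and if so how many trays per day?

Produce at q = 4

Variable cost is VC = 38q - 6q^2 + q^3, so AVC = VC/q = 38 - 6q + q^2 and MC = dTC/dq = 38 - 12q + 3q^2.
AVC hits its minimum where MC = AVC, at q = 3, giving min AVC = 38 - 6·3 + 3^2 = $29.
P = $38 exceeds min AVC = $29, so the firm stays open.
Set P = MC: 38 = 38 - 12q + 3q^2 → -12q + 3q^2 = 0. The roots are q = 0 and q = 4; the profit-maximizing output is on the rising part of MC, so q* = 4.
Check: AVC at q = 4 is $30 ≤ P, so revenue covers variable cost.
Profit = P·q − TC = 38·4 − 626 = -$474, a loss, but smaller than the $506 fixed cost the firm would lose by shutting down.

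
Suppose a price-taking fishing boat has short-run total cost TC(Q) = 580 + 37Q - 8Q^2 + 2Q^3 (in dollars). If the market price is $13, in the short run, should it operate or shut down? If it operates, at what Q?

Shut down

From TC, MC = TC'(Q) = 37 - 16Q + 6Q^2 and AVC = VC/Q = 37 - 8Q + 2Q^2.
AVC is minimized where dAVC/dQ = -8 + 4Q = 0, at Q = 2; min AVC = 37 - 8·2 + 2·2^2 = $29.
P = $13 lies below min AVC = $29; no output level covers variable cost.
Shutting down limits the loss to fixed cost, $580.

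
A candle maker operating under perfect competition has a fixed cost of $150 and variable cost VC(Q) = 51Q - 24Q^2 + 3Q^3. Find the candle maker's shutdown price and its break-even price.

AVC = 51 - 24Q + 3Q^2; minimized at Q = 4, giving min AVC = $3. That is the shutdown price.
ATC = 150/Q + 51 - 24Q + 3Q^2. Setting dATC/dQ = −150/Q^2 − 24 + 6Q = 0 gives Q = 5 (since 6·5^3 − 24·5^2 = 150).
min ATC = 150/5 + 51 − 24·5 + 3·5^2 = $36. That is the break-even price.
Between these two prices the firm operates at a loss; above $36 it earns a profit.

Shutdown price = $3; break-even price = $36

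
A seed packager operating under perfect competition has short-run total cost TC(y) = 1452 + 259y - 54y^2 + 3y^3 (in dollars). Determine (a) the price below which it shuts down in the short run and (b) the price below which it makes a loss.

Shutdown price = $16; break-even price = $160

Shutdown price = min AVC. AVC = 259 - 54y + 3y^2, with vertex at y = 9 and minimum $16.
ATC = 1452/y + 259 - 54y + 3y^2. Setting dATC/dy = −1452/y^2 − 54 + 6y = 0 gives y = 11 (since 6·11^3 − 54·11^2 = 1452).
min ATC = 1452/11 + 259 − 54·11 + 3·11^2 = $160. That is the break-even price.
For $16 ≤ P < $160 the firm produces at a loss; below $16 it shuts down.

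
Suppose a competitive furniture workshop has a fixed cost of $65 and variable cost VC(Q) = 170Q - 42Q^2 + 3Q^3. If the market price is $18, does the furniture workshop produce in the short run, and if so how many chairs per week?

Shut down

From TC, MC = TC'(Q) = 170 - 84Q + 9Q^2 and AVC = VC/Q = 170 - 42Q + 3Q^2.
The AVC parabola has its vertex at Q = 42/6 = 7, where AVC = 170 - 42·7 + 3·7^2 = $23.
P = $18 lies below min AVC = $23; no output level covers variable cost.
The firm minimizes its loss by shutting down and losing only its fixed cost of $65.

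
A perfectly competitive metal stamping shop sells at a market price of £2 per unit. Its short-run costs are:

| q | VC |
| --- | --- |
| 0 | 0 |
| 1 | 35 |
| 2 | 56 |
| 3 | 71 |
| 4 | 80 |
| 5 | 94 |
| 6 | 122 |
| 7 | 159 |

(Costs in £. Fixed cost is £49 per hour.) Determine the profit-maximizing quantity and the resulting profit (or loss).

q = 0 (shut down); profit = -£49

Tabulate TR − TC: q=0: -49; q=1: -82; q=2: -101; q=3: -114; q=4: -121; q=5: -133; q=6: -159; q=7: -194.
Profit is highest at q = 0. Equivalently, the lowest AVC in the table is 94/5 ≈ £18.80 at q = 5, and P = £2 falls below it — price never covers variable cost, so the firm shuts down and loses only its fixed cost.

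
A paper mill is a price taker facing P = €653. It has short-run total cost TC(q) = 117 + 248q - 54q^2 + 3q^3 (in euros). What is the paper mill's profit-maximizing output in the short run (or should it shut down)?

From TC, MC = TC'(q) = 248 - 108q + 9q^2 and AVC = VC/q = 248 - 54q + 3q^2.
The AVC parabola has its vertex at q = 54/6 = 9, where AVC = 248 - 54·9 + 3·9^2 = €5.
Because €653 ≥ €5, revenue can cover variable cost; the firm operates.
Solving P = MC: -405 - 108q + 9q^2 = 0 ⇒ q = -3 or 15. On the upward-sloping branch, q* = 15.
Check: AVC at q = 15 is €113 ≤ P, so revenue covers variable cost.
Profit = P·q − TC = 653·15 − 1812 = €7983.

Produce at q = 15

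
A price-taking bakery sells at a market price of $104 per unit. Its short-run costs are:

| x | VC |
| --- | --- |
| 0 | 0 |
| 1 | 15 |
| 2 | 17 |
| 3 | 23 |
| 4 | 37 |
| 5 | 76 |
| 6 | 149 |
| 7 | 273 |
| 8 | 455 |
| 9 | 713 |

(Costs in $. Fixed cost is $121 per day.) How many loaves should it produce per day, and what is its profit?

Profit at each row (π = 104x − TC): x=0: -121; x=1: -32; x=2: 70; x=3: 168; x=4: 258; x=5: 323; x=6: 354; x=7: 334; x=8: 256; x=9: 102.
Profit is maximized at x = 6. AVC there is 149/6 = $24.83 ≤ P, so producing beats shutting down (which would give -$121).

x = 6; profit = $354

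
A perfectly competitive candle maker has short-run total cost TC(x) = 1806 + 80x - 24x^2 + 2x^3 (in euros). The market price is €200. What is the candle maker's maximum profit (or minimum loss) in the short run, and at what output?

AVC = 80 - 24x + 2x^2 has its minimum €8 at x = 6; price €200 clears that bar, so the firm operates.
MC = 80 - 48x + 6x^2. Setting P = MC and taking the root on the rising branch gives x* = 10.
TR = 200·10 = 2000. TC = 1806 + 400 = 2206. Profit = 2000 − 2206 = -€206.
Shutting down would mean losing the fixed cost of €1806, so operating at a loss of €206 is better by €1600.

Profit = -€206 at x = 10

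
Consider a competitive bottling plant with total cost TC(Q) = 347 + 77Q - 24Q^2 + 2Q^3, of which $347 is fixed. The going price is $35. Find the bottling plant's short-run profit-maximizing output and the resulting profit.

AVC = 77 - 24Q + 2Q^2 has its minimum $5 at Q = 6; price $35 clears that bar, so the firm operates.
MC = 77 - 48Q + 6Q^2. Setting P = MC and taking the root on the rising branch gives Q* = 7.
TR = 35·7 = 245. TC = 347 + 49 = 396. Profit = 245 − 396 = -$151.
Shutting down would mean losing the fixed cost of $347, so operating at a loss of $151 is better by $196.

Profit = -$151 at Q = 7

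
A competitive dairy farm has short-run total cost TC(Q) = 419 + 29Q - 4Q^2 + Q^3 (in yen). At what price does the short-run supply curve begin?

¥25 per unit

The firm shuts down when price falls below the minimum of average variable cost. AVC = VC/Q = 29 - 4Q + Q^2.
dAVC/dQ = -4 + 2Q = 0 gives Q = 2. min AVC = 29 - 4·2 + 2^2 = 25.
For P < ¥25 the firm produces nothing.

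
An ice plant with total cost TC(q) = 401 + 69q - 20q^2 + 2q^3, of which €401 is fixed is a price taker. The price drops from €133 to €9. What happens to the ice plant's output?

Output falls from 8 to 0 (the firm shuts down)

AVC = 69 - 20q + 2q^2, minimized at q = 5 where min AVC = €19. MC = 69 - 40q + 6q^2.
At P = €133 ≥ min AVC, set P = MC on the rising branch: q = 8.
At P = €9 < min AVC = €19, price no longer covers variable cost at any output, so the firm shuts down: q = 0.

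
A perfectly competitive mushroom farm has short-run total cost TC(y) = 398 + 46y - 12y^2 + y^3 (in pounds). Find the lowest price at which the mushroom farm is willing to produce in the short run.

Short-run supply begins at min AVC. From VC = 46y - 12y^2 + y^3, AVC = 46 - 12y + y^2.
dAVC/dy = -12 + 2y = 0 gives y = 6. min AVC = 46 - 12·6 + 6^2 = 10.
So the shutdown price is £10.

£10 per unit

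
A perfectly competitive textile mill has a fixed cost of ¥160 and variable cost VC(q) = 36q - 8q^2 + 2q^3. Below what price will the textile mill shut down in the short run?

The shutdown price is the minimum of AVC. VC = 36q - 8q^2 + 2q^3, so AVC = 36 - 8q + 2q^2.
dAVC/dq = -8 + 4q = 0 gives q = 2. min AVC = 36 - 8·2 + 2·2^2 = 28.
For P < ¥28 the firm produces nothing.

¥28 per unit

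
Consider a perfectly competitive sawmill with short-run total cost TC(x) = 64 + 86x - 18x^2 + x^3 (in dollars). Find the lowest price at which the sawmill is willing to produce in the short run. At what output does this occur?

Short-run supply begins at min AVC. From VC = 86x - 18x^2 + x^3, AVC = 86 - 18x + x^2.
dAVC/dx = -18 + 2x = 0 gives x = 9. min AVC = 86 - 18·9 + 9^2 = 5.
The firm shuts down for any P below $5.

$5 per unit, at x = 9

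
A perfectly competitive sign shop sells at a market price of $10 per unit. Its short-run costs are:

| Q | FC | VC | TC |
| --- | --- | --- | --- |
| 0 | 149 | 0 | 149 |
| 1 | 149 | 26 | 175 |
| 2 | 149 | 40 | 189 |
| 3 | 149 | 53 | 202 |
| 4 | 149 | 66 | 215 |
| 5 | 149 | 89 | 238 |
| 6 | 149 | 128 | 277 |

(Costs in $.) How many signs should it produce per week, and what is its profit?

Q = 0 (shut down); profit = -$149

Profit at each row (π = 10Q − TC): Q=0: -149; Q=1: -165; Q=2: -169; Q=3: -172; Q=4: -175; Q=5: -188; Q=6: -217.
Profit is highest at Q = 0. Equivalently, the lowest AVC in the table is 66/4 ≈ $16.50 at Q = 4, and P = $10 falls below it — price never covers variable cost, so the firm shuts down and loses only its fixed cost.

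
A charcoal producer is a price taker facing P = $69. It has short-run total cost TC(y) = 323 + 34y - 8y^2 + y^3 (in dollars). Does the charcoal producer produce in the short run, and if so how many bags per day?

Produce at y = 7

From TC, MC = TC'(y) = 34 - 16y + 3y^2 and AVC = VC/y = 34 - 8y + y^2.
The AVC parabola has its vertex at y = 8/2 = 4, where AVC = 34 - 8·4 + 4^2 = $18.
Because $69 ≥ $18, revenue can cover variable cost; the firm operates.
Solving P = MC: -35 - 16y + 3y^2 = 0 ⇒ y = -5/3 or 7. On the upward-sloping branch, y* = 7.
Check: AVC at y = 7 is $27 ≤ P, so revenue covers variable cost.
Profit = P·y − TC = 69·7 − 512 = -$29, a loss, but smaller than the $323 fixed cost the firm would lose by shutting down.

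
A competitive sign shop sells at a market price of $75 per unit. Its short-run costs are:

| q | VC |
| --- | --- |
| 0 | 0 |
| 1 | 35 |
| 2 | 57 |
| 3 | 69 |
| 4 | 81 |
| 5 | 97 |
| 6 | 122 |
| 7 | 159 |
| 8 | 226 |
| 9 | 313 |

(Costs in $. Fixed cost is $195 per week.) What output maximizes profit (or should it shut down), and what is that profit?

q = 8; profit = $179

Compute π = P·q − TC at each output: q=0: -195; q=1: -155; q=2: -102; q=3: -39; q=4: 24; q=5: 83; q=6: 133; q=7: 171; q=8: 179; q=9: 167.
Profit is maximized at q = 8. AVC there is 226/8 = $28.25 ≤ P, so producing beats shutting down (which would give -$195).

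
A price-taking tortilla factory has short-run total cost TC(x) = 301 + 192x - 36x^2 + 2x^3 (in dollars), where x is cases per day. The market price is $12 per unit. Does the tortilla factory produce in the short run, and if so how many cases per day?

Shut down

From TC, MC = TC'(x) = 192 - 72x + 6x^2 and AVC = VC/x = 192 - 36x + 2x^2.
AVC is minimized where dAVC/dx = -36 + 4x = 0, at x = 9; min AVC = 192 - 36·9 + 2·9^2 = $30.
With P < min AVC ($12 < $30), every unit sold adds to the loss.
Shutting down limits the loss to fixed cost, $301.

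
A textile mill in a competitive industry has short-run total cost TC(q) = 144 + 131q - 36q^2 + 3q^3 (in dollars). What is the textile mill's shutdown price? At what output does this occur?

The shutdown price is the minimum of AVC. VC = 131q - 36q^2 + 3q^3, so AVC = 131 - 36q + 3q^2.
At the minimum of AVC, MC = AVC. MC = 131 - 72q + 9q^2; setting MC = AVC gives 6q^2 - 36q = 0, so q = 6. min AVC = 23.
So the shutdown price is $23.

$23 per unit, at q = 6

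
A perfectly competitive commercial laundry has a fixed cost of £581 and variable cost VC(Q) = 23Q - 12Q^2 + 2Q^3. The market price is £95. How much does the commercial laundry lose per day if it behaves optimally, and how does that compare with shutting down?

AVC = 23 - 12Q + 2Q^2 has its minimum £5 at Q = 3; price £95 clears that bar, so the firm operates.
With MC = 23 - 24Q + 6Q^2, P = MC on the upward-sloping part at Q* = 6.
TR = 95·6 = 570. TC = 581 + 138 = 719. Profit = 570 − 719 = -£149.
That loss of £149 beats the £581 the firm would lose by shutting down; producing recovers £432 of fixed cost.

Profit = -£149 at Q = 6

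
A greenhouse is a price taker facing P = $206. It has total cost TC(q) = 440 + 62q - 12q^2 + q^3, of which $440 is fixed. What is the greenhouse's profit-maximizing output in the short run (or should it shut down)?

Produce at q = 12

Strip out fixed cost: VC = 62q - 12q^2 + q^3. Then AVC = 62 - 12q + q^2 and MC = 62 - 24q + 3q^2.
The AVC parabola has its vertex at q = 12/2 = 6, where AVC = 62 - 12·6 + 6^2 = $26.
Since P = $206 ≥ min AVC = $26, price covers variable cost and the firm should produce.
Solving P = MC: -144 - 24q + 3q^2 = 0 ⇒ q = -4 or 12. On the upward-sloping branch, q* = 12.
Check: AVC at q = 12 is $62 ≤ P, so revenue covers variable cost.
Profit = P·q − TC = 206·12 − 1184 = $1288.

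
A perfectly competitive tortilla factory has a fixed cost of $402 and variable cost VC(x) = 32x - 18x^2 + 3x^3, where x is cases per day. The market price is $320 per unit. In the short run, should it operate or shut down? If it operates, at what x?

Produce at x = 8

Strip out fixed cost: VC = 32x - 18x^2 + 3x^3. Then AVC = 32 - 18x + 3x^2 and MC = 32 - 36x + 9x^2.
The AVC parabola has its vertex at x = 18/6 = 3, where AVC = 32 - 18·3 + 3·3^2 = $5.
Because $320 ≥ $5, revenue can cover variable cost; the firm operates.
Set P = MC: 320 = 32 - 36x + 9x^2 → -288 - 36x + 9x^2 = 0. The roots are x = -4 and x = 8; the profit-maximizing output is on the rising part of MC, so x* = 8.
Check: AVC at x = 8 is $80 ≤ P, so revenue covers variable cost.
Profit = P·x − TC = 320·8 − 1042 = $1518.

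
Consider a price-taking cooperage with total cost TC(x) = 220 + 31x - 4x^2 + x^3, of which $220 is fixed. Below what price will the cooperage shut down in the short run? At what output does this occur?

$27 per unit, at x = 2

Short-run supply begins at min AVC. From VC = 31x - 4x^2 + x^3, AVC = 31 - 4x + x^2.
At the minimum of AVC, MC = AVC. MC = 31 - 8x + 3x^2; setting MC = AVC gives 2x^2 - 4x = 0, so x = 2. min AVC = 27.
The firm shuts down for any P below $27.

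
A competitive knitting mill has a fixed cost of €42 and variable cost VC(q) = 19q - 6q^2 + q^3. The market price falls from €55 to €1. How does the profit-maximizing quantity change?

MC = 19 - 12q + 3q^2; the shutdown threshold is min AVC = €10 (at q = 3).
At P = €55 ≥ min AVC, set P = MC on the rising branch: q = 6.
At P = €1 < min AVC = €10, price no longer covers variable cost at any output, so the firm shuts down: q = 0.

Output falls from 6 to 0 (the firm shuts down)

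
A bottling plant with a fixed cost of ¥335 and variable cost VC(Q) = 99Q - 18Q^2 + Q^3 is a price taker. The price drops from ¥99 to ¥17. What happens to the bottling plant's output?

AVC = 99 - 18Q + Q^2, minimized at Q = 9 where min AVC = ¥18. MC = 99 - 36Q + 3Q^2.
With P = ¥99 above the shutdown price, P = MC gives Q = 12.
At P = ¥17 < min AVC = ¥18, price no longer covers variable cost at any output, so the firm shuts down: Q = 0.

Output falls from 12 to 0 (the firm shuts down)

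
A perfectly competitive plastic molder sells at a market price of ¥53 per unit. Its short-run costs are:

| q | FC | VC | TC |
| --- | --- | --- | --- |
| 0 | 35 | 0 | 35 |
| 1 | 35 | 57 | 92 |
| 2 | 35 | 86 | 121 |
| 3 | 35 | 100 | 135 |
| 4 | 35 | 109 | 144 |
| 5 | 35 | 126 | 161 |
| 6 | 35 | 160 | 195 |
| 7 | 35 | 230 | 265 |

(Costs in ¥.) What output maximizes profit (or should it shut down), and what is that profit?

q = 6; profit = ¥123

Tabulate TR − TC: q=0: -35; q=1: -39; q=2: -15; q=3: 24; q=4: 68; q=5: 104; q=6: 123; q=7: 106.
Profit is maximized at q = 6. AVC there is 160/6 = ¥26.67 ≤ P, so producing beats shutting down (which would give -¥35).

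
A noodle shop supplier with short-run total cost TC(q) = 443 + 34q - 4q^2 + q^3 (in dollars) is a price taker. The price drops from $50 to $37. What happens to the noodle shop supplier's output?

AVC = 34 - 4q + q^2, minimized at q = 2 where min AVC = $30. MC = 34 - 8q + 3q^2.
With P = $50 above the shutdown price, P = MC gives q = 4.
At P = $37 ≥ min AVC, set P = MC: q = 3. The firm stays open but cuts output.

Output falls from 4 to 3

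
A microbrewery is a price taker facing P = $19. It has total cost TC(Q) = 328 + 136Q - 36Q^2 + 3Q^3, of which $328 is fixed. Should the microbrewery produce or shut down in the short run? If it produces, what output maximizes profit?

Shut down

From TC, MC = TC'(Q) = 136 - 72Q + 9Q^2 and AVC = VC/Q = 136 - 36Q + 3Q^2.
The AVC parabola has its vertex at Q = 36/6 = 6, where AVC = 136 - 36·6 + 3·6^2 = $28.
Since P = $19 < min AVC = $28, price fails to cover variable cost at any output.
Best response: produce nothing and absorb the $328 fixed cost.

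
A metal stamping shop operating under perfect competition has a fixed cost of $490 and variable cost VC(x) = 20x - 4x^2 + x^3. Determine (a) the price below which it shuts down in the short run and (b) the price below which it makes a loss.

Shutdown price = $16; break-even price = $111

AVC = 20 - 4x + x^2; minimized at x = 2, giving min AVC = $16. That is the shutdown price.
ATC = 490/x + 20 - 4x + x^2. Setting dATC/dx = −490/x^2 − 4 + 2x = 0 gives x = 7 (since 2·7^3 − 4·7^2 = 490).
min ATC = 490/7 + 20 − 4·7 + 7^2 = $111. That is the break-even price.
For $16 ≤ P < $111 the firm produces at a loss; below $16 it shuts down.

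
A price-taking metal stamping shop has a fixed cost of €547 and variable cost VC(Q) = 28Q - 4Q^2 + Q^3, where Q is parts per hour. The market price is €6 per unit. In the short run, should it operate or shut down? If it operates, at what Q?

Shut down

From TC, MC = TC'(Q) = 28 - 8Q + 3Q^2 and AVC = VC/Q = 28 - 4Q + Q^2.
The AVC parabola has its vertex at Q = 4/2 = 2, where AVC = 28 - 4·2 + 2^2 = €24.
P = €6 lies below min AVC = €24; no output level covers variable cost.
Best response: produce nothing and absorb the €547 fixed cost.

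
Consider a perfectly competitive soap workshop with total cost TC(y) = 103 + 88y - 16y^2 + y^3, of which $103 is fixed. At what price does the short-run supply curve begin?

Short-run supply begins at min AVC. From VC = 88y - 16y^2 + y^3, AVC = 88 - 16y + y^2.
dAVC/dy = -16 + 2y = 0 gives y = 8. min AVC = 88 - 16·8 + 8^2 = 24.
For P < $24 the firm produces nothing.

$24 per unit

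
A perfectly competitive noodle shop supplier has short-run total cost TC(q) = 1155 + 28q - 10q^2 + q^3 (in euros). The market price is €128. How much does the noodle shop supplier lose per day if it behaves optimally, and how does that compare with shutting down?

AVC = 28 - 10q + q^2 has its minimum €3 at q = 5; price €128 clears that bar, so the firm operates.
MC = 28 - 20q + 3q^2. Setting P = MC and taking the root on the rising branch gives q* = 10.
TR = 128·10 = 1280. TC = 1155 + 280 = 1435. Profit = 1280 − 1435 = -€155.
That loss of €155 beats the €1155 the firm would lose by shutting down; producing recovers €1000 of fixed cost.

Profit = -€155 at q = 10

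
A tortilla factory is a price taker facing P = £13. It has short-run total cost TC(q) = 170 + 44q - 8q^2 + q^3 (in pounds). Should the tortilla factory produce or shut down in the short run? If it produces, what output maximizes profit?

Strip out fixed cost: VC = 44q - 8q^2 + q^3. Then AVC = 44 - 8q + q^2 and MC = 44 - 16q + 3q^2.
The AVC parabola has its vertex at q = 8/2 = 4, where AVC = 44 - 8·4 + 4^2 = £28.
P = £13 lies below min AVC = £28; no output level covers variable cost.
The firm minimizes its loss by shutting down and losing only its fixed cost of £170.

Shut down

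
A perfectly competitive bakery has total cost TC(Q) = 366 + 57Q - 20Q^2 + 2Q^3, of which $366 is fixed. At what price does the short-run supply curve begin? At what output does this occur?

$7 per unit, at Q = 5

The firm shuts down when price falls below the minimum of average variable cost. AVC = VC/Q = 57 - 20Q + 2Q^2.
dAVC/dQ = -20 + 4Q = 0 gives Q = 5. min AVC = 57 - 20·5 + 2·5^2 = 7.
So the shutdown price is $7.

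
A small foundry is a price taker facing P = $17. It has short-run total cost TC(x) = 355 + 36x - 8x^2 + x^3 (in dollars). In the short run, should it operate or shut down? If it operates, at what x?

Variable cost is VC = 36x - 8x^2 + x^3, so AVC = VC/x = 36 - 8x + x^2 and MC = dTC/dx = 36 - 16x + 3x^2.
The AVC parabola has its vertex at x = 8/2 = 4, where AVC = 36 - 8·4 + 4^2 = $20.
With P < min AVC ($17 < $20), every unit sold adds to the loss.
Shutting down limits the loss to fixed cost, $355.

Shut down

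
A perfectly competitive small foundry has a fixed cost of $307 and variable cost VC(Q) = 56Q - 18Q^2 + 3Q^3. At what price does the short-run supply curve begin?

$29 per unit

Short-run supply begins at min AVC. From VC = 56Q - 18Q^2 + 3Q^3, AVC = 56 - 18Q + 3Q^2.
At the minimum of AVC, MC = AVC. MC = 56 - 36Q + 9Q^2; setting MC = AVC gives 6Q^2 - 18Q = 0, so Q = 3. min AVC = 29.
So the shutdown price is $29.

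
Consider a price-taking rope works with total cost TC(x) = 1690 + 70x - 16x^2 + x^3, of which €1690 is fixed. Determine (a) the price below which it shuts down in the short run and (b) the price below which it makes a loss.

AVC = 70 - 16x + x^2; minimized at x = 8, giving min AVC = €6. That is the shutdown price.
ATC = 1690/x + 70 - 16x + x^2. Setting dATC/dx = −1690/x^2 − 16 + 2x = 0 gives x = 13 (since 2·13^3 − 16·13^2 = 1690).
min ATC = 1690/13 + 70 − 16·13 + 13^2 = €161. That is the break-even price.
Between these two prices the firm operates at a loss; above €161 it earns a profit.

Shutdown price = €6; break-even price = €161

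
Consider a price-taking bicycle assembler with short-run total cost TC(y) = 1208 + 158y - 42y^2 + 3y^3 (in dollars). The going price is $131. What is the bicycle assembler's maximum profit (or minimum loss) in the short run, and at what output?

Profit = -$236 at y = 9

AVC = 158 - 42y + 3y^2; min AVC = $11 at y = 7. Since P = $131 ≥ min AVC, the firm produces.
MC = 158 - 84y + 9y^2. Setting P = MC and taking the root on the rising branch gives y* = 9.
TR = 131·9 = 1179. TC = 1208 + 207 = 1415. Profit = 1179 − 1415 = -$236.
That loss of $236 beats the $1208 the firm would lose by shutting down; producing recovers $972 of fixed cost.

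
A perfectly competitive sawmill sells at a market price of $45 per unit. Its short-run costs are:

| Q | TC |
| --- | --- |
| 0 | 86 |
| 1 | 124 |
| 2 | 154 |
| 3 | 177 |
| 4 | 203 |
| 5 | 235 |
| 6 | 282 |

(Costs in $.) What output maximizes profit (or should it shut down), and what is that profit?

Compute π = P·Q − TC at each output: Q=0: -86; Q=1: -79; Q=2: -64; Q=3: -42; Q=4: -23; Q=5: -10; Q=6: -12.
Profit is maximized at Q = 5. AVC there is 149/5 = $29.80 ≤ P, so producing beats shutting down (which would give -$86).

Q = 5; profit = -$10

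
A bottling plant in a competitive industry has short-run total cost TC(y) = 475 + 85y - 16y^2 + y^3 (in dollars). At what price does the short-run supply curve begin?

The shutdown price is the minimum of AVC. VC = 85y - 16y^2 + y^3, so AVC = 85 - 16y + y^2.
At the minimum of AVC, MC = AVC. MC = 85 - 32y + 3y^2; setting MC = AVC gives 2y^2 - 16y = 0, so y = 8. min AVC = 21.
For P < $21 the firm produces nothing.

$21 per unit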